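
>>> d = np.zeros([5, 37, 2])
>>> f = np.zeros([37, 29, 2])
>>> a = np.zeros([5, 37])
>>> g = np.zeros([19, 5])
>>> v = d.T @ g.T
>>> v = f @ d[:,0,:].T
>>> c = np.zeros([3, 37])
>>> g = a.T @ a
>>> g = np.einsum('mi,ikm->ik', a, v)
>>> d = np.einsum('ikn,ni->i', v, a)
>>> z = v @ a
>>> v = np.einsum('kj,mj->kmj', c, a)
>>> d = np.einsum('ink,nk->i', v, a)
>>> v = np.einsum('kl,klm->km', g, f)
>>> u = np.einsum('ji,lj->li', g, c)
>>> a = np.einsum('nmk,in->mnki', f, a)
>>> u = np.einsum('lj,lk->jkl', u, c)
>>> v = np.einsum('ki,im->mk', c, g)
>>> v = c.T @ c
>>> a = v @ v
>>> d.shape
(3,)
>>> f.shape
(37, 29, 2)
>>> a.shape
(37, 37)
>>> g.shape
(37, 29)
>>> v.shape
(37, 37)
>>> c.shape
(3, 37)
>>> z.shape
(37, 29, 37)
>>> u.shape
(29, 37, 3)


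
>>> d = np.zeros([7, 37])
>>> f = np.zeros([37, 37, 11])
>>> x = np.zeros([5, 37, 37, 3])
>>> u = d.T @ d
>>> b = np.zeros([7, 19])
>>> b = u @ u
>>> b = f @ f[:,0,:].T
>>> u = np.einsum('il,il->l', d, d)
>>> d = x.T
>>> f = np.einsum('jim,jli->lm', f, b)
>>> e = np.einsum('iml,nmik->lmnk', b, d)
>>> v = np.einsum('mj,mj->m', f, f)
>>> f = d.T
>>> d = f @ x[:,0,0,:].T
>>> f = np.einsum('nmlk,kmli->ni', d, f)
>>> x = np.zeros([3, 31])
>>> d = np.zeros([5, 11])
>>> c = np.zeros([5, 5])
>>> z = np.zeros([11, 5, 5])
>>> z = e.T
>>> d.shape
(5, 11)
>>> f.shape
(5, 3)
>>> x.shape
(3, 31)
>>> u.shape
(37,)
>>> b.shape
(37, 37, 37)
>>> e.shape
(37, 37, 3, 5)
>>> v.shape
(37,)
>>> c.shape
(5, 5)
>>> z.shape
(5, 3, 37, 37)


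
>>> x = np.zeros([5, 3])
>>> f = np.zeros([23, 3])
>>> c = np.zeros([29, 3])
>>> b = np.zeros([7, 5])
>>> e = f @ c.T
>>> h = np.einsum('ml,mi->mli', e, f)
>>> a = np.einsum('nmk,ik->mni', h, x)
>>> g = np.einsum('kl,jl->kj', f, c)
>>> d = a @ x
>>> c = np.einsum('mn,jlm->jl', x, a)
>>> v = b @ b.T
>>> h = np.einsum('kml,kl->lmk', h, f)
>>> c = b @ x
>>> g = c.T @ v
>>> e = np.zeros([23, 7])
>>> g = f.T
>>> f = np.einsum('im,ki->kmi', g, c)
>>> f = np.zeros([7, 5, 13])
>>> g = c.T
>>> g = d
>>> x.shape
(5, 3)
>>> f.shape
(7, 5, 13)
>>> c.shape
(7, 3)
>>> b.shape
(7, 5)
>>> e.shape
(23, 7)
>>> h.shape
(3, 29, 23)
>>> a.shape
(29, 23, 5)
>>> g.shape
(29, 23, 3)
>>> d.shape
(29, 23, 3)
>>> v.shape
(7, 7)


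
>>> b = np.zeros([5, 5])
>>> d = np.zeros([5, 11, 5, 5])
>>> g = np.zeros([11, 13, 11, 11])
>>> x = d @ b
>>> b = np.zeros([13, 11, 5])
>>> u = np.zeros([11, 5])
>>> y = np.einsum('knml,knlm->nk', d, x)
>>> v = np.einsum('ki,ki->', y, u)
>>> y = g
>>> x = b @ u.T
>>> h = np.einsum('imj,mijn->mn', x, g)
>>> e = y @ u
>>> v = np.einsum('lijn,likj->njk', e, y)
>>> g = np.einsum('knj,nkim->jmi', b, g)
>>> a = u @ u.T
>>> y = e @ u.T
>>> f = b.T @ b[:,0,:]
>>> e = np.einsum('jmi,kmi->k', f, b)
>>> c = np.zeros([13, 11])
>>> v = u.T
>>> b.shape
(13, 11, 5)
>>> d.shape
(5, 11, 5, 5)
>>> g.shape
(5, 11, 11)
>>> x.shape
(13, 11, 11)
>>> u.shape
(11, 5)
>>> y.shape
(11, 13, 11, 11)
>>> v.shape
(5, 11)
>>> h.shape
(11, 11)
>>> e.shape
(13,)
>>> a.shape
(11, 11)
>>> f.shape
(5, 11, 5)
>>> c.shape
(13, 11)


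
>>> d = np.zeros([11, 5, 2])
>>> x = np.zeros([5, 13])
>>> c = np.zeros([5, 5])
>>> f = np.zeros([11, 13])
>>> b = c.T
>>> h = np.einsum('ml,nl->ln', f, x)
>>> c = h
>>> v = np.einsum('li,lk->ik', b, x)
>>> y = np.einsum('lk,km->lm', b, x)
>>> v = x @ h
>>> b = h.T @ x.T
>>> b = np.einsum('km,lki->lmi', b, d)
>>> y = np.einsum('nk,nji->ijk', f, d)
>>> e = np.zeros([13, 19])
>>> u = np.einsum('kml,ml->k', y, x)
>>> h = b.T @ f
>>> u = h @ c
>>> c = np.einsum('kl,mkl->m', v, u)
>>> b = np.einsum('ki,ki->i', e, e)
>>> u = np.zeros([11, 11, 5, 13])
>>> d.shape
(11, 5, 2)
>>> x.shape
(5, 13)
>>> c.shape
(2,)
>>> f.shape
(11, 13)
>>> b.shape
(19,)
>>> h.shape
(2, 5, 13)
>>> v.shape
(5, 5)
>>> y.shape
(2, 5, 13)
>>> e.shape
(13, 19)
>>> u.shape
(11, 11, 5, 13)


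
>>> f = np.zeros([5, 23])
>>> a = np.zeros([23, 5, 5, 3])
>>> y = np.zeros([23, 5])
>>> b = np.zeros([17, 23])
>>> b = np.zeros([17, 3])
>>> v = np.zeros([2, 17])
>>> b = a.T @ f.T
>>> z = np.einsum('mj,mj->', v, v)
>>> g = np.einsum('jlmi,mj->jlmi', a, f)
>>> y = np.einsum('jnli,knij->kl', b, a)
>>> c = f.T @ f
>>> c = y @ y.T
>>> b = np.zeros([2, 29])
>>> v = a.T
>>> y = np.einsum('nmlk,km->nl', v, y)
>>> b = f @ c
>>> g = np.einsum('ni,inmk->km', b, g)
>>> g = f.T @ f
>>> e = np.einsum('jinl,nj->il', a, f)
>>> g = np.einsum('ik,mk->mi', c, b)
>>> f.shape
(5, 23)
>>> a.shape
(23, 5, 5, 3)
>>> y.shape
(3, 5)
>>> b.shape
(5, 23)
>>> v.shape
(3, 5, 5, 23)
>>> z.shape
()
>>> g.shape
(5, 23)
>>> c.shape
(23, 23)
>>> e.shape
(5, 3)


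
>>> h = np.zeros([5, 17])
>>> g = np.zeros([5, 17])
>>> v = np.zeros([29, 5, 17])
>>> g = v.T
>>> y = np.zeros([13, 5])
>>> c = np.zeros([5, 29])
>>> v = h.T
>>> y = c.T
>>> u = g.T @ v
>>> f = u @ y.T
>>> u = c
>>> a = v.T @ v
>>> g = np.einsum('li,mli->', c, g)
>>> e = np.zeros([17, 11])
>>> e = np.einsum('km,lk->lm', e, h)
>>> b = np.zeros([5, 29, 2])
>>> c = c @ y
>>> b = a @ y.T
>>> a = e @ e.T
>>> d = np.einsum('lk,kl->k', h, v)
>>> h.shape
(5, 17)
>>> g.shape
()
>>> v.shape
(17, 5)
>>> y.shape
(29, 5)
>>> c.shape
(5, 5)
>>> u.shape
(5, 29)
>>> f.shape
(29, 5, 29)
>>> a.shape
(5, 5)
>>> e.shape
(5, 11)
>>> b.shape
(5, 29)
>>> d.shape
(17,)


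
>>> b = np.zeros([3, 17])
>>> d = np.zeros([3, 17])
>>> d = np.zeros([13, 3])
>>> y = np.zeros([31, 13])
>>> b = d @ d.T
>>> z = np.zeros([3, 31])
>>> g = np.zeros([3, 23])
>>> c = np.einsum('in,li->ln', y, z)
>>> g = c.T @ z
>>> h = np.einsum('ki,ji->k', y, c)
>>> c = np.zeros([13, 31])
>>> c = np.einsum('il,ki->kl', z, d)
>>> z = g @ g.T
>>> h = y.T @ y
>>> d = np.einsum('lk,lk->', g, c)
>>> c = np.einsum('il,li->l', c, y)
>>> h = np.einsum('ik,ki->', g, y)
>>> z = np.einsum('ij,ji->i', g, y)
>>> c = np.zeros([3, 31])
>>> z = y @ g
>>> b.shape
(13, 13)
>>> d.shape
()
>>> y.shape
(31, 13)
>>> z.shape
(31, 31)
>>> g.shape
(13, 31)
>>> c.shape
(3, 31)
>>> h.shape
()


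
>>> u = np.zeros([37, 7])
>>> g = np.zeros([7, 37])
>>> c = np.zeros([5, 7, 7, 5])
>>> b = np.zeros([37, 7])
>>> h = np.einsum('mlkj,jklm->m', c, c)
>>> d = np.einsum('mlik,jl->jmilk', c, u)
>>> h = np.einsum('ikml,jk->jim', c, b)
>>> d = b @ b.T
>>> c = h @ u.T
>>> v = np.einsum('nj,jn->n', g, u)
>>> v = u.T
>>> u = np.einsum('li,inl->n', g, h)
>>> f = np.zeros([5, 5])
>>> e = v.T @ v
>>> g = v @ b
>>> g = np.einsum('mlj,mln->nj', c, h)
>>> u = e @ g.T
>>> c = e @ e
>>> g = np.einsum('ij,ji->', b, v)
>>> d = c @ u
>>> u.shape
(37, 7)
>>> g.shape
()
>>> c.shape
(37, 37)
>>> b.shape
(37, 7)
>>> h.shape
(37, 5, 7)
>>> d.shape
(37, 7)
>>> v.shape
(7, 37)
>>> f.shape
(5, 5)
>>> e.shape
(37, 37)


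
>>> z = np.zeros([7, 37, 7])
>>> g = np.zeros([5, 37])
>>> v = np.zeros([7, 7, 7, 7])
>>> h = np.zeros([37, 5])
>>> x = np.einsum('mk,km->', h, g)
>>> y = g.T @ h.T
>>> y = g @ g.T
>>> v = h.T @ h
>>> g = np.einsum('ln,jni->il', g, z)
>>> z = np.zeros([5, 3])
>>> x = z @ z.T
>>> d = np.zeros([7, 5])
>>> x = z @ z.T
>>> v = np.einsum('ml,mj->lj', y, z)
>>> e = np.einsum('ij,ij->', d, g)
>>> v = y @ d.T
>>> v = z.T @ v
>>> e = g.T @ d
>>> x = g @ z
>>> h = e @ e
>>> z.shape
(5, 3)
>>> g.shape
(7, 5)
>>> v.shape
(3, 7)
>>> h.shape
(5, 5)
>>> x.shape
(7, 3)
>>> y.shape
(5, 5)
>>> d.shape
(7, 5)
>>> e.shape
(5, 5)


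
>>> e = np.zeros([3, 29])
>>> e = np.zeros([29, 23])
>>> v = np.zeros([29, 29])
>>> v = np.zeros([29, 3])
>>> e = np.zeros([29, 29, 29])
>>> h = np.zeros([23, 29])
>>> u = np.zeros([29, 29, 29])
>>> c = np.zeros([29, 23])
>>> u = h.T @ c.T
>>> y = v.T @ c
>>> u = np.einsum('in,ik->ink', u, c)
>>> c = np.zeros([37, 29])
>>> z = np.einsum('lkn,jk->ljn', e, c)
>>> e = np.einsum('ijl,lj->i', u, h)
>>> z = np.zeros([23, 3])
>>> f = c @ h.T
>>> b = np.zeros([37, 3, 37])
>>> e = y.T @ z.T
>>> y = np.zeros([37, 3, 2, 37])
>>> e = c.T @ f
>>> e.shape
(29, 23)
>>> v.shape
(29, 3)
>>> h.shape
(23, 29)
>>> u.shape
(29, 29, 23)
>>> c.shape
(37, 29)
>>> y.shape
(37, 3, 2, 37)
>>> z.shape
(23, 3)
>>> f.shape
(37, 23)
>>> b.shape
(37, 3, 37)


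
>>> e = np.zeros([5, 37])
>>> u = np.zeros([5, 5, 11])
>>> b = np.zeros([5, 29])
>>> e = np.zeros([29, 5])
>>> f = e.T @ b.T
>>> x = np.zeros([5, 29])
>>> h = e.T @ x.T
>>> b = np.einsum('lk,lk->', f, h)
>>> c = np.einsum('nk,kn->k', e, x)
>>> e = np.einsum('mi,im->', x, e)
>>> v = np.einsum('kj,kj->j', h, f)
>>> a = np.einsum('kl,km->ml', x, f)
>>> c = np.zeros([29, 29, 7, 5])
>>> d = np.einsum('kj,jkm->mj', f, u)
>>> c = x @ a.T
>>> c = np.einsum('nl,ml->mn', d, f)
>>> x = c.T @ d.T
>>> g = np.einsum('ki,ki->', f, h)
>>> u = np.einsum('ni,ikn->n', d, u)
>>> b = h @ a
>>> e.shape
()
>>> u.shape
(11,)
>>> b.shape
(5, 29)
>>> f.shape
(5, 5)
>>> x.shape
(11, 11)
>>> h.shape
(5, 5)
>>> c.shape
(5, 11)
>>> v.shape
(5,)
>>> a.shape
(5, 29)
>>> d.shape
(11, 5)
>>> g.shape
()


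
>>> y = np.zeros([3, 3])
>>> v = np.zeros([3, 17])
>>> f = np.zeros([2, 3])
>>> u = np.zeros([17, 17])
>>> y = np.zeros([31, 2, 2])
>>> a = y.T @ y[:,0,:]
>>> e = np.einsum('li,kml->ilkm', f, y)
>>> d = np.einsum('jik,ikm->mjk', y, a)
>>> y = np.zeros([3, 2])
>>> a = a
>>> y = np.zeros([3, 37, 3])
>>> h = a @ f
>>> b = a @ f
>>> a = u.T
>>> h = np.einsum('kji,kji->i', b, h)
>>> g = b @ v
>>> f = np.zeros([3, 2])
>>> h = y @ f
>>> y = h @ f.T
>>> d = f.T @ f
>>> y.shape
(3, 37, 3)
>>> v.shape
(3, 17)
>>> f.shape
(3, 2)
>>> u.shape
(17, 17)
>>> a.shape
(17, 17)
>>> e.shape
(3, 2, 31, 2)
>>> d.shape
(2, 2)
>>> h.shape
(3, 37, 2)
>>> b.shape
(2, 2, 3)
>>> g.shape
(2, 2, 17)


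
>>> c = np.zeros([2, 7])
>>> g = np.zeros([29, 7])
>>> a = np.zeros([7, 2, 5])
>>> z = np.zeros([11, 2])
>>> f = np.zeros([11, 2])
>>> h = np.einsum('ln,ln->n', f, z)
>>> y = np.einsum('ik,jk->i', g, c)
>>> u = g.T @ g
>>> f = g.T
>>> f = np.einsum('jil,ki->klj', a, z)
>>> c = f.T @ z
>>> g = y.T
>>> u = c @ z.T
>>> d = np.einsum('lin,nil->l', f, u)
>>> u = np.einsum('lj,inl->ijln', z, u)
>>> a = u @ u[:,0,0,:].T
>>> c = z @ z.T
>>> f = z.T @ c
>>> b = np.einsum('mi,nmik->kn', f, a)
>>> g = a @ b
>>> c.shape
(11, 11)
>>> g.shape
(7, 2, 11, 7)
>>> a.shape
(7, 2, 11, 7)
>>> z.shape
(11, 2)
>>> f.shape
(2, 11)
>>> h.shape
(2,)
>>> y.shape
(29,)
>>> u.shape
(7, 2, 11, 5)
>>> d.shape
(11,)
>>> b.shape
(7, 7)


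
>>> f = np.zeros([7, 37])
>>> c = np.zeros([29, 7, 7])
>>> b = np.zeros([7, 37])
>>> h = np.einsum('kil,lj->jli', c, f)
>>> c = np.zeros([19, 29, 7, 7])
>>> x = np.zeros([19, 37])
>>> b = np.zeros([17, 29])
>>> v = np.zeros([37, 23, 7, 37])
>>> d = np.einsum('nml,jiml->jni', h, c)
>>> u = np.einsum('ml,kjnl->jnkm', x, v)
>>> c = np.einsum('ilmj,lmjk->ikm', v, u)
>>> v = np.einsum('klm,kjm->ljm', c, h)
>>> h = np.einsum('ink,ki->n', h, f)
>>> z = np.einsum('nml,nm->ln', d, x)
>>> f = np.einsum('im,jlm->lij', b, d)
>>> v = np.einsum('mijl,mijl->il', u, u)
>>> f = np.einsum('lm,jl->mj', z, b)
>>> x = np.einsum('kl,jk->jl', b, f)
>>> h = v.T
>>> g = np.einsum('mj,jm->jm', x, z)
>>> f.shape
(19, 17)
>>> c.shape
(37, 19, 7)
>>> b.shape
(17, 29)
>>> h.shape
(19, 7)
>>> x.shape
(19, 29)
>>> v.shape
(7, 19)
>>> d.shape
(19, 37, 29)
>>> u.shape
(23, 7, 37, 19)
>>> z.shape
(29, 19)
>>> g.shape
(29, 19)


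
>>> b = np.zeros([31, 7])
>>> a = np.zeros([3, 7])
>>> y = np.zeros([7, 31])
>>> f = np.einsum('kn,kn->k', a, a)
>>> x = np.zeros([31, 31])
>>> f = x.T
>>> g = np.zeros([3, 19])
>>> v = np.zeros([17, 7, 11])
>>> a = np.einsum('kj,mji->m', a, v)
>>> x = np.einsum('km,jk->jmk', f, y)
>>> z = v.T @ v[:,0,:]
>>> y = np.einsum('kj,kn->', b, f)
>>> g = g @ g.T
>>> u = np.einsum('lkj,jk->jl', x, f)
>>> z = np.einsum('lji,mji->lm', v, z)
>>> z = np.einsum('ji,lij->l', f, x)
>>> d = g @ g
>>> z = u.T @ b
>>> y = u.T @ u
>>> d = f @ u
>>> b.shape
(31, 7)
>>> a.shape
(17,)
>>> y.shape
(7, 7)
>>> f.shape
(31, 31)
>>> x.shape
(7, 31, 31)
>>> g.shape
(3, 3)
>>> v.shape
(17, 7, 11)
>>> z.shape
(7, 7)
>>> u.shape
(31, 7)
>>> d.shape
(31, 7)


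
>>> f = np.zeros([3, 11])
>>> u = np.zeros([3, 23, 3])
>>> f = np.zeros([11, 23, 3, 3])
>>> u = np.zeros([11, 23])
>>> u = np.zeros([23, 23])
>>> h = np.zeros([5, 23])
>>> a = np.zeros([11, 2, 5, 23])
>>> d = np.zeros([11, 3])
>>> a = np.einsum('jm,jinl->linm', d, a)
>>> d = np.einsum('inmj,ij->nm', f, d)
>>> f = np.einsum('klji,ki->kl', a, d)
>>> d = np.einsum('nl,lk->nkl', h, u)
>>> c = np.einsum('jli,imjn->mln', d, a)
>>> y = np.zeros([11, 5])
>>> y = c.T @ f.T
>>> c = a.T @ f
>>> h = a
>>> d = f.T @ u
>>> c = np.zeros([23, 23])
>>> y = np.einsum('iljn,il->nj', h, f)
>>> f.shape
(23, 2)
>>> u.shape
(23, 23)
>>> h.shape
(23, 2, 5, 3)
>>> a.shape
(23, 2, 5, 3)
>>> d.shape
(2, 23)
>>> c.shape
(23, 23)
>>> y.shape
(3, 5)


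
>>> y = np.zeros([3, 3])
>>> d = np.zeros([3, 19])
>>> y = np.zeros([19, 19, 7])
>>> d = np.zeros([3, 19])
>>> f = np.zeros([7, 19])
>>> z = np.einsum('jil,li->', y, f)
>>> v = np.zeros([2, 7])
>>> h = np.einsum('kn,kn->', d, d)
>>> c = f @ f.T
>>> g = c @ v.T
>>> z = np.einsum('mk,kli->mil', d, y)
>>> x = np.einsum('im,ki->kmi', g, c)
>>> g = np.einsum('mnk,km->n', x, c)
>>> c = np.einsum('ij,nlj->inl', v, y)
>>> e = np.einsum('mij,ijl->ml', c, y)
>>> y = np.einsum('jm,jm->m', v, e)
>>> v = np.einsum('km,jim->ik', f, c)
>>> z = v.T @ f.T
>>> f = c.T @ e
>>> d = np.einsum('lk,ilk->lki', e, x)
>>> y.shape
(7,)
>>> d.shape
(2, 7, 7)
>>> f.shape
(19, 19, 7)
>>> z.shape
(7, 7)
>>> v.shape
(19, 7)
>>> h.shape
()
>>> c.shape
(2, 19, 19)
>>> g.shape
(2,)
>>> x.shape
(7, 2, 7)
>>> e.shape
(2, 7)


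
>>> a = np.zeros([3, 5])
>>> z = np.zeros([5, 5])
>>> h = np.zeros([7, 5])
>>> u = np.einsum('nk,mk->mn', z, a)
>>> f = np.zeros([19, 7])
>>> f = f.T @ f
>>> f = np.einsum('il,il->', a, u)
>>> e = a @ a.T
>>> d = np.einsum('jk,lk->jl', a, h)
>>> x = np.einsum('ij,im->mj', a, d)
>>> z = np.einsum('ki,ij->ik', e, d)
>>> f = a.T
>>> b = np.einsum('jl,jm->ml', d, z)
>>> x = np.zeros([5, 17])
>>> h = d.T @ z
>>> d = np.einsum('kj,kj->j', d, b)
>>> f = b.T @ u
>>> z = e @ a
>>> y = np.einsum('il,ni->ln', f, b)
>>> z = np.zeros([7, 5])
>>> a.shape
(3, 5)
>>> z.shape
(7, 5)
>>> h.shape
(7, 3)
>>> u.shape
(3, 5)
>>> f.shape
(7, 5)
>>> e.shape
(3, 3)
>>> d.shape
(7,)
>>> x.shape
(5, 17)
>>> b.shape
(3, 7)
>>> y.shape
(5, 3)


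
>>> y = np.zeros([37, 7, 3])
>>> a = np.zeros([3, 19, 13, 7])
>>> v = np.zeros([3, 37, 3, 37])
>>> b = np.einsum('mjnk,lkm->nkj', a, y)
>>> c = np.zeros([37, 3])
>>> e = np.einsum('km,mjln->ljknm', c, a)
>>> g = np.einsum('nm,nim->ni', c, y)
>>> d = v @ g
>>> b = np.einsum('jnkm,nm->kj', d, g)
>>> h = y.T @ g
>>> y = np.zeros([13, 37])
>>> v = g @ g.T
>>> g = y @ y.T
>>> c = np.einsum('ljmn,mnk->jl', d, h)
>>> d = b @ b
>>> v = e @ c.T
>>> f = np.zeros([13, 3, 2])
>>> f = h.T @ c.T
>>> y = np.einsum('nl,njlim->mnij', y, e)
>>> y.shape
(3, 13, 7, 19)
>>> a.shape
(3, 19, 13, 7)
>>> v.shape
(13, 19, 37, 7, 37)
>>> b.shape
(3, 3)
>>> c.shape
(37, 3)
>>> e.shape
(13, 19, 37, 7, 3)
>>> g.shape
(13, 13)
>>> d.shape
(3, 3)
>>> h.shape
(3, 7, 7)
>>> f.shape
(7, 7, 37)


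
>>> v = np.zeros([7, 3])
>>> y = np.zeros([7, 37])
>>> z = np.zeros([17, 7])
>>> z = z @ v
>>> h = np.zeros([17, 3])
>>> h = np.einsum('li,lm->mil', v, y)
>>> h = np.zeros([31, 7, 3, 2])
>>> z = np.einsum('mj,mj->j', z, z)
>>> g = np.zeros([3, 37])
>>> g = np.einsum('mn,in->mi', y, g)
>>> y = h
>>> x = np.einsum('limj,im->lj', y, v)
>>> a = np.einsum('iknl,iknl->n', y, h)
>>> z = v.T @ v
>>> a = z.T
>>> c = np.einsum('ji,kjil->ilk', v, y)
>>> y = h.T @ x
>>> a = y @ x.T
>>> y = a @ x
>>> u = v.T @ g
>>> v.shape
(7, 3)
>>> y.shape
(2, 3, 7, 2)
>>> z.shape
(3, 3)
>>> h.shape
(31, 7, 3, 2)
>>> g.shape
(7, 3)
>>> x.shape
(31, 2)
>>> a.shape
(2, 3, 7, 31)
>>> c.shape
(3, 2, 31)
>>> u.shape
(3, 3)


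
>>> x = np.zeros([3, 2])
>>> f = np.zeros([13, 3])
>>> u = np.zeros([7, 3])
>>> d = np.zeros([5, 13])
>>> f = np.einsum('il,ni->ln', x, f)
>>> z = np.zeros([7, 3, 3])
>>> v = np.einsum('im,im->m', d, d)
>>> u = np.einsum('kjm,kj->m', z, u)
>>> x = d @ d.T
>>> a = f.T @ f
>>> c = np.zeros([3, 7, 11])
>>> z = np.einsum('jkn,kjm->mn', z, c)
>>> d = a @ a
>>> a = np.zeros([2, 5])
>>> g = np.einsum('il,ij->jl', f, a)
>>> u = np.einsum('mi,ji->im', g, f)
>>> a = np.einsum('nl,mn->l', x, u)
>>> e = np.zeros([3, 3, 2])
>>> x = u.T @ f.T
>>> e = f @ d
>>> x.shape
(5, 2)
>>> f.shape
(2, 13)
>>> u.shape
(13, 5)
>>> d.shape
(13, 13)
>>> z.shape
(11, 3)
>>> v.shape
(13,)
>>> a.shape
(5,)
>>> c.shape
(3, 7, 11)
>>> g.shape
(5, 13)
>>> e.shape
(2, 13)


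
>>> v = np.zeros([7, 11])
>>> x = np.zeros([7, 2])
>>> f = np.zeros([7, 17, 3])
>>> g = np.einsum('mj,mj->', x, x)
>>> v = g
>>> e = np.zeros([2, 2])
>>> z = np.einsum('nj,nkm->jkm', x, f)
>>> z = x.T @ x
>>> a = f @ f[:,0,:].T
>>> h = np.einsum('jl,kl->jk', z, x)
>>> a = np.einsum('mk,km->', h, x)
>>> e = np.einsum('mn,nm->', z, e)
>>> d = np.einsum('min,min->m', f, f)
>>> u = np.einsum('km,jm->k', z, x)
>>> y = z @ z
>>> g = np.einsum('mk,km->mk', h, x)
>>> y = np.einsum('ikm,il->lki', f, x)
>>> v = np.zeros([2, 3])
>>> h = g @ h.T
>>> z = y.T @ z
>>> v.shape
(2, 3)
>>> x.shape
(7, 2)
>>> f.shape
(7, 17, 3)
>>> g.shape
(2, 7)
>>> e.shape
()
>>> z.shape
(7, 17, 2)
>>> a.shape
()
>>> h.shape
(2, 2)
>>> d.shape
(7,)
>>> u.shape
(2,)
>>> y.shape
(2, 17, 7)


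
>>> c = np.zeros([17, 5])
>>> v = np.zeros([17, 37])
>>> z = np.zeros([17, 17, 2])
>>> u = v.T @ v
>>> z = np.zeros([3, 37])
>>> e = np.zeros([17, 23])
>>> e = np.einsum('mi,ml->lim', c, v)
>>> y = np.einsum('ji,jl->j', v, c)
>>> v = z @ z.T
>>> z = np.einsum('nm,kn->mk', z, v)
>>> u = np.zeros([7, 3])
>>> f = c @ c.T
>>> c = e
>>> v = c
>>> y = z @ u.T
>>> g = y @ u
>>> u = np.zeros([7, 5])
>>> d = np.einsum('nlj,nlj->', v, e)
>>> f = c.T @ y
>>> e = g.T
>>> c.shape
(37, 5, 17)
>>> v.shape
(37, 5, 17)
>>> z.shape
(37, 3)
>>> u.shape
(7, 5)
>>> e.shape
(3, 37)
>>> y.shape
(37, 7)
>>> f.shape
(17, 5, 7)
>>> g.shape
(37, 3)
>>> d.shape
()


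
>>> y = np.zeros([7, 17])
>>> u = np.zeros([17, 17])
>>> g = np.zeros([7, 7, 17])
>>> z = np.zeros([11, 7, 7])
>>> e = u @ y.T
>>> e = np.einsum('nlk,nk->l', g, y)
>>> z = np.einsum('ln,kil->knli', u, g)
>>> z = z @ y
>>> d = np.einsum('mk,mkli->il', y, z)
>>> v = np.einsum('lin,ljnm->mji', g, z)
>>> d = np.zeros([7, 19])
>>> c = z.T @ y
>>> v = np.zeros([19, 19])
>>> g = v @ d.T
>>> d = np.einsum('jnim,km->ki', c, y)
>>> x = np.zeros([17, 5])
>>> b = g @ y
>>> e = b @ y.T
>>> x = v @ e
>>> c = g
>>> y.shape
(7, 17)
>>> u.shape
(17, 17)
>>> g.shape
(19, 7)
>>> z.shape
(7, 17, 17, 17)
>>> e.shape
(19, 7)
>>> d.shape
(7, 17)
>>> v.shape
(19, 19)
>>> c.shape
(19, 7)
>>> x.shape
(19, 7)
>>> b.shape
(19, 17)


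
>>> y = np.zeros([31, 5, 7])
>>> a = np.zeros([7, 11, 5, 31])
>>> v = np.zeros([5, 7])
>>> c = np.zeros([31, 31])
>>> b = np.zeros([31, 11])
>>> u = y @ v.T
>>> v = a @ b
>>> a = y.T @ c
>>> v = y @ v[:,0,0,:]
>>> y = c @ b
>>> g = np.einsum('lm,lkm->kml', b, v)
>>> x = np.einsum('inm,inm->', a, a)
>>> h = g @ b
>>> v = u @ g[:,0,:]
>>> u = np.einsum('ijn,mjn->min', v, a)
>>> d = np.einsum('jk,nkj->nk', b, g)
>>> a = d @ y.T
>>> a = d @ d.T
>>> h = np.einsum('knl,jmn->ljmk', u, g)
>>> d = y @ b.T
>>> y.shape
(31, 11)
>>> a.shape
(5, 5)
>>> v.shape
(31, 5, 31)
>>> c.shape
(31, 31)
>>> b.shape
(31, 11)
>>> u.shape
(7, 31, 31)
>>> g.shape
(5, 11, 31)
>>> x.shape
()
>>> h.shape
(31, 5, 11, 7)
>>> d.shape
(31, 31)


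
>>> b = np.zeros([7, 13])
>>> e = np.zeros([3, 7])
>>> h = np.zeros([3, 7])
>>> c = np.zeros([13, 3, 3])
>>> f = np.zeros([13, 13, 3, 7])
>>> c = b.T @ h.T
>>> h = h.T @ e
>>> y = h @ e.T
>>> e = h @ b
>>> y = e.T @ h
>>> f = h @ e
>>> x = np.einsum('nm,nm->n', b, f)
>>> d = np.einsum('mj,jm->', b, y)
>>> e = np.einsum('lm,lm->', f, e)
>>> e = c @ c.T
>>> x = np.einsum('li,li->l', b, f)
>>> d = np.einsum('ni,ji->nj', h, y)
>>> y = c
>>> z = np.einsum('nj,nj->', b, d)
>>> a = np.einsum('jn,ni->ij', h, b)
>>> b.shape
(7, 13)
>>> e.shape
(13, 13)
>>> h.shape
(7, 7)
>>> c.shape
(13, 3)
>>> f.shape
(7, 13)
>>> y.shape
(13, 3)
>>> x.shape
(7,)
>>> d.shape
(7, 13)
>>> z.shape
()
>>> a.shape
(13, 7)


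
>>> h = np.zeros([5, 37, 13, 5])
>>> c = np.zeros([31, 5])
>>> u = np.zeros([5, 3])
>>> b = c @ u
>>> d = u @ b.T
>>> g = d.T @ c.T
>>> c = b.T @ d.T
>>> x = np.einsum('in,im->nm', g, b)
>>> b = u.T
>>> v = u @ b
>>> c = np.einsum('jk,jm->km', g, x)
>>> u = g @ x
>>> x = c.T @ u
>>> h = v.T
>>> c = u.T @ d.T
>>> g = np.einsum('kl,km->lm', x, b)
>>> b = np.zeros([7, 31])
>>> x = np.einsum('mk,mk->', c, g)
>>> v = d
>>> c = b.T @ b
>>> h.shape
(5, 5)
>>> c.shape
(31, 31)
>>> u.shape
(31, 3)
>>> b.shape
(7, 31)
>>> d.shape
(5, 31)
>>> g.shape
(3, 5)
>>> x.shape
()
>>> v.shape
(5, 31)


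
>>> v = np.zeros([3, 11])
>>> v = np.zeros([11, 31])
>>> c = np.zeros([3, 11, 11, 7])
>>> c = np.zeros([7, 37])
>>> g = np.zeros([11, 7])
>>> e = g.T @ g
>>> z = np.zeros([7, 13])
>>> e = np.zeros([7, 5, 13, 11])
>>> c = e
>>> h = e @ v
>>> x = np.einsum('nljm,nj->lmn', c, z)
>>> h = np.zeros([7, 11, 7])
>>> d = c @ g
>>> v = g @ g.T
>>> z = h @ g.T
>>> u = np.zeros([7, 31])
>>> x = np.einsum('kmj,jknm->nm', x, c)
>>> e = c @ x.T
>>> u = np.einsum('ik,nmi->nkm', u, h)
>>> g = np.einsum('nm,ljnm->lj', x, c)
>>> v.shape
(11, 11)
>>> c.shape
(7, 5, 13, 11)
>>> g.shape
(7, 5)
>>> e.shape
(7, 5, 13, 13)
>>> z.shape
(7, 11, 11)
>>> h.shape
(7, 11, 7)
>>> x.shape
(13, 11)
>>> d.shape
(7, 5, 13, 7)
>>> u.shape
(7, 31, 11)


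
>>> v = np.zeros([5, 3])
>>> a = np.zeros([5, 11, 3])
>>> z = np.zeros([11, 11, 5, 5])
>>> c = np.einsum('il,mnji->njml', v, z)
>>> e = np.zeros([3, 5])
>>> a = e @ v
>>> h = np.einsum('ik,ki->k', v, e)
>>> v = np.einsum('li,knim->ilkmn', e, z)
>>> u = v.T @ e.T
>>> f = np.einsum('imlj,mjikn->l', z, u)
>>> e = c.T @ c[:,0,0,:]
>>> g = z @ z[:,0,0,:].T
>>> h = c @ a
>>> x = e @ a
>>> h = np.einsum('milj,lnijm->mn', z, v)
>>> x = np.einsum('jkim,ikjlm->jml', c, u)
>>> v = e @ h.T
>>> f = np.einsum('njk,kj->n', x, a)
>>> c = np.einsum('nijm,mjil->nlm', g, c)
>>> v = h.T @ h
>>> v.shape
(3, 3)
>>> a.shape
(3, 3)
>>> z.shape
(11, 11, 5, 5)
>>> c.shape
(11, 3, 11)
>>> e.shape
(3, 11, 5, 3)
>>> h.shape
(11, 3)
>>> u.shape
(11, 5, 11, 3, 3)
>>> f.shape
(11,)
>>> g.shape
(11, 11, 5, 11)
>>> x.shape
(11, 3, 3)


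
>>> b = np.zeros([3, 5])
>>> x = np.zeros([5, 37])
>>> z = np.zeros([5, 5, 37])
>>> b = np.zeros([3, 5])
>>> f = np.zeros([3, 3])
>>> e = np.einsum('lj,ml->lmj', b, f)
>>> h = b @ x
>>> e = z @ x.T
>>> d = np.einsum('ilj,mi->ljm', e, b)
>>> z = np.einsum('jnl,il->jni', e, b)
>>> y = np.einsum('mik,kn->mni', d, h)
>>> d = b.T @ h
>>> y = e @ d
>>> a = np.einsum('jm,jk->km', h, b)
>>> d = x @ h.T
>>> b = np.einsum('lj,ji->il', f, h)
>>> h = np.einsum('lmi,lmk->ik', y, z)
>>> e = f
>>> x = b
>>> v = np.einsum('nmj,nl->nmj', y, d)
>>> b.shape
(37, 3)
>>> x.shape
(37, 3)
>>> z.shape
(5, 5, 3)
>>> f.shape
(3, 3)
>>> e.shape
(3, 3)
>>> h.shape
(37, 3)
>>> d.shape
(5, 3)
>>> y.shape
(5, 5, 37)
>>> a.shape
(5, 37)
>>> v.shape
(5, 5, 37)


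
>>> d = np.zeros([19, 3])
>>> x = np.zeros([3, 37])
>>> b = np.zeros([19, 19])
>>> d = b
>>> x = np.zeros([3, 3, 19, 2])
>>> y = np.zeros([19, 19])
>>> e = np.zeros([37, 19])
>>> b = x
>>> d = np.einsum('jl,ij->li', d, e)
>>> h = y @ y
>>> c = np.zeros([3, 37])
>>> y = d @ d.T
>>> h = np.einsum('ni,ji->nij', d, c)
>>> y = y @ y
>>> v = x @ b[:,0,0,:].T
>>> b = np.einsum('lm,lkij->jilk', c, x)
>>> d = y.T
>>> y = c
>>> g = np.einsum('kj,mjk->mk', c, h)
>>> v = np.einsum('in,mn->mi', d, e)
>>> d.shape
(19, 19)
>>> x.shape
(3, 3, 19, 2)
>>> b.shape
(2, 19, 3, 3)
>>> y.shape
(3, 37)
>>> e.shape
(37, 19)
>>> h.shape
(19, 37, 3)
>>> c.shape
(3, 37)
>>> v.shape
(37, 19)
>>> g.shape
(19, 3)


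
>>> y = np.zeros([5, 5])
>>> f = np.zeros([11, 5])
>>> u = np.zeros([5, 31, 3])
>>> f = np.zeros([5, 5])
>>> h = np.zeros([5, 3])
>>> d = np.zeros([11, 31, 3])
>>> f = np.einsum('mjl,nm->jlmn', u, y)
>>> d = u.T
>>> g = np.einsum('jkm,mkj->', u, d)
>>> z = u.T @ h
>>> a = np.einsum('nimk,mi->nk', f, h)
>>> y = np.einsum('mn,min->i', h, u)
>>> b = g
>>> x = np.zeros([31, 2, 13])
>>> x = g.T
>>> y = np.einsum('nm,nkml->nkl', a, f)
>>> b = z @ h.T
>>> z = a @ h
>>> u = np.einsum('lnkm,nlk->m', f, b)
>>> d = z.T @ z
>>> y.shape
(31, 3, 5)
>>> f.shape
(31, 3, 5, 5)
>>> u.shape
(5,)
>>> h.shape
(5, 3)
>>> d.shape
(3, 3)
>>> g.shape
()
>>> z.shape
(31, 3)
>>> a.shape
(31, 5)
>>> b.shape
(3, 31, 5)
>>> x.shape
()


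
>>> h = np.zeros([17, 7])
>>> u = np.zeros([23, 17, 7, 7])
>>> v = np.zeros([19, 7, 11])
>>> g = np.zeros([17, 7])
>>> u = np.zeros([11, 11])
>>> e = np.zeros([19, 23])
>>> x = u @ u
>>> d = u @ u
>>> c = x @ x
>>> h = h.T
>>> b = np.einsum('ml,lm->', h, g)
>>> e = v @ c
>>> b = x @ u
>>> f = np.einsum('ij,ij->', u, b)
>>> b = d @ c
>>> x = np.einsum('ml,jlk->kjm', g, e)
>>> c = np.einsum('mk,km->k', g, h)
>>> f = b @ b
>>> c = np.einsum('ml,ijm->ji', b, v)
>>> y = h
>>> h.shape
(7, 17)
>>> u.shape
(11, 11)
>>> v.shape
(19, 7, 11)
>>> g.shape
(17, 7)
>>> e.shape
(19, 7, 11)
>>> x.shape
(11, 19, 17)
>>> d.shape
(11, 11)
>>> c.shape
(7, 19)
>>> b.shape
(11, 11)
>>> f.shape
(11, 11)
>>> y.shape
(7, 17)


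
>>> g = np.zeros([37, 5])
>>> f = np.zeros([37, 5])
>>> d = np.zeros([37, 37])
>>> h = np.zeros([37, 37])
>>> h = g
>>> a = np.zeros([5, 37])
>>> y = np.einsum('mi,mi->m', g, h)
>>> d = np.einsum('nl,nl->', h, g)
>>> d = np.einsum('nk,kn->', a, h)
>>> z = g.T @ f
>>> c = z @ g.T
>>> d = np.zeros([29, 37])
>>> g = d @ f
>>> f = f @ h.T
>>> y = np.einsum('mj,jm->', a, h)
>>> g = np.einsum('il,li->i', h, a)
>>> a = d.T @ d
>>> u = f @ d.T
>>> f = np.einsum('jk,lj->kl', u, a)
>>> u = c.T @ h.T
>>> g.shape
(37,)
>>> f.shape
(29, 37)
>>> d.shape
(29, 37)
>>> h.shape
(37, 5)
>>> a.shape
(37, 37)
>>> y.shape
()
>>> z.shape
(5, 5)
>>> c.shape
(5, 37)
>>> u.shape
(37, 37)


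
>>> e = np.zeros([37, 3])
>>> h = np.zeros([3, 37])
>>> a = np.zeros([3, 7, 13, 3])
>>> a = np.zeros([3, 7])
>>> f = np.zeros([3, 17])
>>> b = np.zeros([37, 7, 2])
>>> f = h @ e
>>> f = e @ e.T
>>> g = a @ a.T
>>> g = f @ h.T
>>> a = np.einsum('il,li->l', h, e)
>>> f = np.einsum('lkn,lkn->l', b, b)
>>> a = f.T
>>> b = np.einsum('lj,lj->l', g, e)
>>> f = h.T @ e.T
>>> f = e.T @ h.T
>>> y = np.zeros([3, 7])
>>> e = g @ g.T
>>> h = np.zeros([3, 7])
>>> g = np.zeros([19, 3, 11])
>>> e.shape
(37, 37)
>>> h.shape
(3, 7)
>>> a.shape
(37,)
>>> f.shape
(3, 3)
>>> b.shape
(37,)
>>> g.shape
(19, 3, 11)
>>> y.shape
(3, 7)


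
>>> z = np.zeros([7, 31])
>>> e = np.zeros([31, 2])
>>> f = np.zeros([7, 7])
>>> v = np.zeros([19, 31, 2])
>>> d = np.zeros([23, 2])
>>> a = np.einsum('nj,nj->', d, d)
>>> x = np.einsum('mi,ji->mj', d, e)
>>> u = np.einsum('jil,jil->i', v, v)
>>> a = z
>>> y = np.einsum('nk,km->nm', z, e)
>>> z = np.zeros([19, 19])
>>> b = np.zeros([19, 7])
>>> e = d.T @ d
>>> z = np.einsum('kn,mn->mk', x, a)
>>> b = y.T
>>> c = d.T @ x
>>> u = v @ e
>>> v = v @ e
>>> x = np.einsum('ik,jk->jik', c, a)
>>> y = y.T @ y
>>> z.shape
(7, 23)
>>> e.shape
(2, 2)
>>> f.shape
(7, 7)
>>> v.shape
(19, 31, 2)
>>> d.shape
(23, 2)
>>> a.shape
(7, 31)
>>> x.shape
(7, 2, 31)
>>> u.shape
(19, 31, 2)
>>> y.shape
(2, 2)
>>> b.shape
(2, 7)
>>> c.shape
(2, 31)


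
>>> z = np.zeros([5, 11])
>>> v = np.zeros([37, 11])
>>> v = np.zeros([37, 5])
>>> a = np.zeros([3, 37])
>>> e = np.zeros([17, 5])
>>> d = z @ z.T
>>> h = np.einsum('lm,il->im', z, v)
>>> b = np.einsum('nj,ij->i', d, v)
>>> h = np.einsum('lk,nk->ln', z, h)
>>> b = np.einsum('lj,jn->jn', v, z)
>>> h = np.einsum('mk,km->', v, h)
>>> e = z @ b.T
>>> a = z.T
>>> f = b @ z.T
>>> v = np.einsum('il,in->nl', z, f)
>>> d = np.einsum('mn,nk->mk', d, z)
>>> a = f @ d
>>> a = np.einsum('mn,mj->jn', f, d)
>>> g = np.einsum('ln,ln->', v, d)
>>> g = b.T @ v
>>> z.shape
(5, 11)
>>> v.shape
(5, 11)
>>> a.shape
(11, 5)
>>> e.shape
(5, 5)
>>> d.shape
(5, 11)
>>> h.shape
()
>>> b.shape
(5, 11)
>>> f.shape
(5, 5)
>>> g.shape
(11, 11)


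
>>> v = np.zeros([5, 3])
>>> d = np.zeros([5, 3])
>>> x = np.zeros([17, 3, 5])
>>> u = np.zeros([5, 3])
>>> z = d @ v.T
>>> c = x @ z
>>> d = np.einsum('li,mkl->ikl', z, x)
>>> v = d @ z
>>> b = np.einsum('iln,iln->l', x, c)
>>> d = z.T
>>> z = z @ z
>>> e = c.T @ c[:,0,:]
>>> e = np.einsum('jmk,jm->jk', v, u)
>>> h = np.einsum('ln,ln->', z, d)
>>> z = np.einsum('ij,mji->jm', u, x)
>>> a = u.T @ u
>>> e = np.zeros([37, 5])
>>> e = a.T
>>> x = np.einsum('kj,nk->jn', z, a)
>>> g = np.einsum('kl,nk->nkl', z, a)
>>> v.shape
(5, 3, 5)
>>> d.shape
(5, 5)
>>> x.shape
(17, 3)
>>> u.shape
(5, 3)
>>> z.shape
(3, 17)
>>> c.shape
(17, 3, 5)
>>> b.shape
(3,)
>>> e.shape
(3, 3)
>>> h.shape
()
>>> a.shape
(3, 3)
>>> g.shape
(3, 3, 17)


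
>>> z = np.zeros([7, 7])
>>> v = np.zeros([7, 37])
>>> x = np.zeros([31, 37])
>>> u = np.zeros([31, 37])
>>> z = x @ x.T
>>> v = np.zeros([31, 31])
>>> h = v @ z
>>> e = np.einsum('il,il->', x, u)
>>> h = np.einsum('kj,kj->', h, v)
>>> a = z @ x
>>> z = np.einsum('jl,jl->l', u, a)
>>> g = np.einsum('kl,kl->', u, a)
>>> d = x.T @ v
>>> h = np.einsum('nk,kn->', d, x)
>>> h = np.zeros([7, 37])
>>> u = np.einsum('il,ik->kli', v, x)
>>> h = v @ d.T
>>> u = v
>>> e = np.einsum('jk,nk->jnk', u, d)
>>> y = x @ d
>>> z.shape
(37,)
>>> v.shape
(31, 31)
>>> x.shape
(31, 37)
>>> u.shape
(31, 31)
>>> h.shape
(31, 37)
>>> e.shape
(31, 37, 31)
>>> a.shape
(31, 37)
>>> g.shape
()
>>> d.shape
(37, 31)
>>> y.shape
(31, 31)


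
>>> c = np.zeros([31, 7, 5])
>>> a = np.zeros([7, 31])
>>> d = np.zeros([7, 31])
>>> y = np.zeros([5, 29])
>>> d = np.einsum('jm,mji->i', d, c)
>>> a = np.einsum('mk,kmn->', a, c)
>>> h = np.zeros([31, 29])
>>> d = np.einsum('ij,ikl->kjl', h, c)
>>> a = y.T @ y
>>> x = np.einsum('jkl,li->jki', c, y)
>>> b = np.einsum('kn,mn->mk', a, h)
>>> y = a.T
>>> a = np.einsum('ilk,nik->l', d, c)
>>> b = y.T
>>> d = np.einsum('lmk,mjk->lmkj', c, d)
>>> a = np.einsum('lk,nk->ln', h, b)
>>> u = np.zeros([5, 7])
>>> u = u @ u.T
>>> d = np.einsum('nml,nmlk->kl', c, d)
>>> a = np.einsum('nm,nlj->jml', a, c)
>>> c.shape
(31, 7, 5)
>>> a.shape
(5, 29, 7)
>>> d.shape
(29, 5)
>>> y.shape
(29, 29)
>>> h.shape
(31, 29)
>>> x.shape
(31, 7, 29)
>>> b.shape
(29, 29)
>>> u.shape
(5, 5)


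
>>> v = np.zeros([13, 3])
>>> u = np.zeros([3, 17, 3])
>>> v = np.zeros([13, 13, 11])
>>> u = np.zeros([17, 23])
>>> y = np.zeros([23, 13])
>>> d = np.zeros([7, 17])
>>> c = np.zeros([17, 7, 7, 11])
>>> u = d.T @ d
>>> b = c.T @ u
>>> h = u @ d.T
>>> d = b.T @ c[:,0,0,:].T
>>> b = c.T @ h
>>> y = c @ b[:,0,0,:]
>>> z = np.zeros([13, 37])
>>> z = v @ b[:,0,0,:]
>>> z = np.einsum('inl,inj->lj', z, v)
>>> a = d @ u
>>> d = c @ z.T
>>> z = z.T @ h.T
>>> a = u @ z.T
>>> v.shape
(13, 13, 11)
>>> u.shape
(17, 17)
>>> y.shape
(17, 7, 7, 7)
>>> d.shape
(17, 7, 7, 7)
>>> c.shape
(17, 7, 7, 11)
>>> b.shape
(11, 7, 7, 7)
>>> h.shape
(17, 7)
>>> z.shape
(11, 17)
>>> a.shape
(17, 11)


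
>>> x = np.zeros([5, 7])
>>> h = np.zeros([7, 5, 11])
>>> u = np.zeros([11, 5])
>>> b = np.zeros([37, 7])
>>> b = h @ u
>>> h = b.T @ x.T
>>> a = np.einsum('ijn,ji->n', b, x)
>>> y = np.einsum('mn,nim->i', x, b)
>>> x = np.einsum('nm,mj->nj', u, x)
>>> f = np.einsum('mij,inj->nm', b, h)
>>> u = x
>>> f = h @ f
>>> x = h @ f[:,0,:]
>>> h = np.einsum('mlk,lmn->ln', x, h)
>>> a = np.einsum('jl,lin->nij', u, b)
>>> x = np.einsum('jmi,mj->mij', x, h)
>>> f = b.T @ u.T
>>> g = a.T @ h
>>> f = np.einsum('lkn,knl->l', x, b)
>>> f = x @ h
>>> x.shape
(5, 7, 5)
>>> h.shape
(5, 5)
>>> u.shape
(11, 7)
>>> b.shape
(7, 5, 5)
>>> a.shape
(5, 5, 11)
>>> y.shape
(5,)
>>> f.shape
(5, 7, 5)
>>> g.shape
(11, 5, 5)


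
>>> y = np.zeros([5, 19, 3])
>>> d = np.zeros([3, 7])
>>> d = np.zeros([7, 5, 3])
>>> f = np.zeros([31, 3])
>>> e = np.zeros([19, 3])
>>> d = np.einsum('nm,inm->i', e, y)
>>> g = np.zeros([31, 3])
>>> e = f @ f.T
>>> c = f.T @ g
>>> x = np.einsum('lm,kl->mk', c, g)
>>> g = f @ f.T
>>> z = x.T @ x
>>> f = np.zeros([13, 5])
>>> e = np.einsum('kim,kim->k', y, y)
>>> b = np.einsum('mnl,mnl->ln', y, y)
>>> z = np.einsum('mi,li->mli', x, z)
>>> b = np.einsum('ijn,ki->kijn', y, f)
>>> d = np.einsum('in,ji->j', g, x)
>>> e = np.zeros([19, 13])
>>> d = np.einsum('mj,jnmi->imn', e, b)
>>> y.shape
(5, 19, 3)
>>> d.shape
(3, 19, 5)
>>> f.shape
(13, 5)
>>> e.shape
(19, 13)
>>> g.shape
(31, 31)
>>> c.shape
(3, 3)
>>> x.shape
(3, 31)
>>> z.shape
(3, 31, 31)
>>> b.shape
(13, 5, 19, 3)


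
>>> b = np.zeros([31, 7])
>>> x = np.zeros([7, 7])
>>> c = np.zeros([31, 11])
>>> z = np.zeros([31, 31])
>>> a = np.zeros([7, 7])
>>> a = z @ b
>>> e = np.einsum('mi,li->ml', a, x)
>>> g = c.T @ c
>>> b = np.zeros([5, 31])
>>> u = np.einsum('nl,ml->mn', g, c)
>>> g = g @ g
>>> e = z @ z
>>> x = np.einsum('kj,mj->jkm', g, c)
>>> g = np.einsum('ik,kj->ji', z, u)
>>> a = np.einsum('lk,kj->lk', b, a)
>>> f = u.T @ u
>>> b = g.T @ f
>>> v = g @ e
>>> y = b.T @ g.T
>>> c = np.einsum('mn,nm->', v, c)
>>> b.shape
(31, 11)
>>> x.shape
(11, 11, 31)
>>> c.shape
()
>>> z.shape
(31, 31)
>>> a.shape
(5, 31)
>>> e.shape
(31, 31)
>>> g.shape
(11, 31)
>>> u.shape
(31, 11)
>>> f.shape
(11, 11)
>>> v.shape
(11, 31)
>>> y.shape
(11, 11)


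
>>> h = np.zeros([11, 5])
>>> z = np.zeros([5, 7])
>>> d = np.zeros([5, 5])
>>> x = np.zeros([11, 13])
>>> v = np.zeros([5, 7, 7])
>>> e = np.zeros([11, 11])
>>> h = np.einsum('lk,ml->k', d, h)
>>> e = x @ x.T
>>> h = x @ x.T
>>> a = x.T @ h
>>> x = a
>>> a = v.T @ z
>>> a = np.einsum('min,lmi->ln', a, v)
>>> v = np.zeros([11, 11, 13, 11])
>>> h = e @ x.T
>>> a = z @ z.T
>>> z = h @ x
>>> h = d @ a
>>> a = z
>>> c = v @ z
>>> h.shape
(5, 5)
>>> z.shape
(11, 11)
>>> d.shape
(5, 5)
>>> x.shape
(13, 11)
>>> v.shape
(11, 11, 13, 11)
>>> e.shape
(11, 11)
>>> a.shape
(11, 11)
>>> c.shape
(11, 11, 13, 11)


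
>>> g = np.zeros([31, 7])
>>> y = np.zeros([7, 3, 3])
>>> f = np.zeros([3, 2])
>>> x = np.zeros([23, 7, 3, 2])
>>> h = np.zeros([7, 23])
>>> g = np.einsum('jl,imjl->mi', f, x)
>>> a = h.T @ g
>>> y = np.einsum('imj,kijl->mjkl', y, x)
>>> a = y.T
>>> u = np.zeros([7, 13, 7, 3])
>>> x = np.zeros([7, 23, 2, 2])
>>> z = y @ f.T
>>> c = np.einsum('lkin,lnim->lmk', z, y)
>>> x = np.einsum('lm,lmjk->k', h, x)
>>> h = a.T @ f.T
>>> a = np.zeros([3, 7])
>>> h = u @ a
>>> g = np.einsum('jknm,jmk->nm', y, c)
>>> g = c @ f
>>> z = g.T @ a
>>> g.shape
(3, 2, 2)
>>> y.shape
(3, 3, 23, 2)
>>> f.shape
(3, 2)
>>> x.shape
(2,)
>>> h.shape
(7, 13, 7, 7)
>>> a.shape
(3, 7)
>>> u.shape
(7, 13, 7, 3)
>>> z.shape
(2, 2, 7)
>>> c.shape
(3, 2, 3)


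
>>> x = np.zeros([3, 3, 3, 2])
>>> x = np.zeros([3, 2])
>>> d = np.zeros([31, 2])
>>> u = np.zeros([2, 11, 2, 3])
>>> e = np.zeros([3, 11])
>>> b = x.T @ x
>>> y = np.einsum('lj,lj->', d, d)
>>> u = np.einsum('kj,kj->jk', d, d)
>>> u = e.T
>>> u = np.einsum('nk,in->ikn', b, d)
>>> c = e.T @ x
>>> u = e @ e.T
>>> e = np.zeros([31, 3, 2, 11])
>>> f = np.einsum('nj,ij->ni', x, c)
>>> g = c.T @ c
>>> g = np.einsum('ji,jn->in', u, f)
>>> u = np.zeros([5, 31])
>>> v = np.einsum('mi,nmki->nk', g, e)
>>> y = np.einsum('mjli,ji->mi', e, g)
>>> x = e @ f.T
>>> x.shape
(31, 3, 2, 3)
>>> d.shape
(31, 2)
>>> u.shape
(5, 31)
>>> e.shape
(31, 3, 2, 11)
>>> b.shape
(2, 2)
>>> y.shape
(31, 11)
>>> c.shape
(11, 2)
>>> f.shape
(3, 11)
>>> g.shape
(3, 11)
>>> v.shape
(31, 2)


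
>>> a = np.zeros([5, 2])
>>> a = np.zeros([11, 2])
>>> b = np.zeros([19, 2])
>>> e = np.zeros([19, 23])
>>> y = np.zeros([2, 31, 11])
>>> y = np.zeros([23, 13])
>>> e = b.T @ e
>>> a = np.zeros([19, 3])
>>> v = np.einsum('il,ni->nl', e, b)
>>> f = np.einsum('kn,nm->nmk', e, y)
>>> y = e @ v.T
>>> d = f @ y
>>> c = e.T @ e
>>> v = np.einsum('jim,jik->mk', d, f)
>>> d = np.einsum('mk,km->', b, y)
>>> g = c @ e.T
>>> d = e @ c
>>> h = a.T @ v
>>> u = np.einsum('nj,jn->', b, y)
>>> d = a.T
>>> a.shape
(19, 3)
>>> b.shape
(19, 2)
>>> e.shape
(2, 23)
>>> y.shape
(2, 19)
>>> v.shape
(19, 2)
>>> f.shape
(23, 13, 2)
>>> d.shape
(3, 19)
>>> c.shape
(23, 23)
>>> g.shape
(23, 2)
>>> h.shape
(3, 2)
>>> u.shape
()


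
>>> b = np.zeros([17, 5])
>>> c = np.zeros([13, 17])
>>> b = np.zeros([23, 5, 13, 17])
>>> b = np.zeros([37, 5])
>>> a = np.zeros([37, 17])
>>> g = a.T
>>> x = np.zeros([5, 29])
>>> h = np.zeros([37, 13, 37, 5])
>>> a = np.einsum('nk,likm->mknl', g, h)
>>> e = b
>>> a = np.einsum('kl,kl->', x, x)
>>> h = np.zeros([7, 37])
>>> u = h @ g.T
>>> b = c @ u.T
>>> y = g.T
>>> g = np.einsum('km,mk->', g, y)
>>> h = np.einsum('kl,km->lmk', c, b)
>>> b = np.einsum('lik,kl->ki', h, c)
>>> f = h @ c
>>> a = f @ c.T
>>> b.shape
(13, 7)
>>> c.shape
(13, 17)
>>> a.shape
(17, 7, 13)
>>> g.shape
()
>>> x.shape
(5, 29)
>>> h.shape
(17, 7, 13)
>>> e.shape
(37, 5)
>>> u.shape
(7, 17)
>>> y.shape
(37, 17)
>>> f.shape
(17, 7, 17)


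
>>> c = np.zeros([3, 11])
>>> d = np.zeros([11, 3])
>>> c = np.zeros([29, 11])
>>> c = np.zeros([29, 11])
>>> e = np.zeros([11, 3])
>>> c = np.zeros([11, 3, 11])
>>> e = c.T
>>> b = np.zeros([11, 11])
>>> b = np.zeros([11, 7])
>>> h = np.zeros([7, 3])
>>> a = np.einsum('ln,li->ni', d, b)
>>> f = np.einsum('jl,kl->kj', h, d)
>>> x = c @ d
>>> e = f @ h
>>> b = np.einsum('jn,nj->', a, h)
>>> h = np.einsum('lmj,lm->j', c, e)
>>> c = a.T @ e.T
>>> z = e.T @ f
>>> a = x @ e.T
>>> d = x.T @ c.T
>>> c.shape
(7, 11)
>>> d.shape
(3, 3, 7)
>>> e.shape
(11, 3)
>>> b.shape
()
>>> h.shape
(11,)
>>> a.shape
(11, 3, 11)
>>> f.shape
(11, 7)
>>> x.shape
(11, 3, 3)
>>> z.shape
(3, 7)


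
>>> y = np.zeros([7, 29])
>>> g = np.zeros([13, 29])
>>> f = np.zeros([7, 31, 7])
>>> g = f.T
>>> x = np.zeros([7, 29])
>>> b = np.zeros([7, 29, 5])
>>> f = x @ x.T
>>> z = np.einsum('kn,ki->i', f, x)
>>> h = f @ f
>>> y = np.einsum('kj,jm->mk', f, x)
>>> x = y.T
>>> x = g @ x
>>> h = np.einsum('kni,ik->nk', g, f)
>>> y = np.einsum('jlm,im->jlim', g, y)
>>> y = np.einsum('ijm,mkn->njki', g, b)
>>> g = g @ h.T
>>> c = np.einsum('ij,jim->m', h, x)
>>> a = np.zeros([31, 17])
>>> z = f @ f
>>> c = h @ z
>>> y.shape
(5, 31, 29, 7)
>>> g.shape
(7, 31, 31)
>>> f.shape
(7, 7)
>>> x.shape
(7, 31, 29)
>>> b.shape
(7, 29, 5)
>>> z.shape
(7, 7)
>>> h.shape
(31, 7)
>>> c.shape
(31, 7)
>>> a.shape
(31, 17)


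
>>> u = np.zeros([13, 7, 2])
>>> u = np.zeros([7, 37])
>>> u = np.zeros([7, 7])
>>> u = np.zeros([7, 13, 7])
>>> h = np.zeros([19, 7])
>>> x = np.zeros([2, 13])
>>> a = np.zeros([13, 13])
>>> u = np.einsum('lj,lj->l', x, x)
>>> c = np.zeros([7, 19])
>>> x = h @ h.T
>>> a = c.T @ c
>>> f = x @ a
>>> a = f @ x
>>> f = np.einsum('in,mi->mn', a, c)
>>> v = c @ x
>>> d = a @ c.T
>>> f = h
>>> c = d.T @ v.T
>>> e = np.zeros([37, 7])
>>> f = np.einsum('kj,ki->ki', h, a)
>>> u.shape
(2,)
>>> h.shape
(19, 7)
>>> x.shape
(19, 19)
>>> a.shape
(19, 19)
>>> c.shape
(7, 7)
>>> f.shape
(19, 19)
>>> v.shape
(7, 19)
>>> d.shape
(19, 7)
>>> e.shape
(37, 7)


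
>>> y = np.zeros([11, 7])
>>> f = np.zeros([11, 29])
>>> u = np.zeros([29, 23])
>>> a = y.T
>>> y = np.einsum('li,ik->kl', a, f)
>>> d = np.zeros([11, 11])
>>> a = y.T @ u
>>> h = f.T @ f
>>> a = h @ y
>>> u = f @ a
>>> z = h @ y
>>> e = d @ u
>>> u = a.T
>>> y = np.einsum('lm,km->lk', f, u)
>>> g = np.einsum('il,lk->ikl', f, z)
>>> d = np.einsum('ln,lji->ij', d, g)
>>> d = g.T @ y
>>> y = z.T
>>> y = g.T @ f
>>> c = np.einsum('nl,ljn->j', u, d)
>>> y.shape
(29, 7, 29)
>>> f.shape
(11, 29)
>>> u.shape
(7, 29)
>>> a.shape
(29, 7)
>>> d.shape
(29, 7, 7)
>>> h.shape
(29, 29)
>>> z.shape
(29, 7)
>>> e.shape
(11, 7)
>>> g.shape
(11, 7, 29)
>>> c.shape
(7,)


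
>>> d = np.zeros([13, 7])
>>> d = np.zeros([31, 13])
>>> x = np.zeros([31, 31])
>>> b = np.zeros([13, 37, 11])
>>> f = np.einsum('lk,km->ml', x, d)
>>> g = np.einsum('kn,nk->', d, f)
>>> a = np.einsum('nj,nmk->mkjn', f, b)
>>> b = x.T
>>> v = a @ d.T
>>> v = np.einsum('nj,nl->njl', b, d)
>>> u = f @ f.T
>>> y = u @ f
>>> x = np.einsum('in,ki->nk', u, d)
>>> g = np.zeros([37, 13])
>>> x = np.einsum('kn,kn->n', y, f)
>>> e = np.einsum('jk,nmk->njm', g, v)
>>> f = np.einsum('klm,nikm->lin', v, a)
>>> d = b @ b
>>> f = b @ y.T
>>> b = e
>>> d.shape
(31, 31)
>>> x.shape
(31,)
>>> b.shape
(31, 37, 31)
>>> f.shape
(31, 13)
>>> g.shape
(37, 13)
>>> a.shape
(37, 11, 31, 13)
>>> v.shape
(31, 31, 13)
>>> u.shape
(13, 13)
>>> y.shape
(13, 31)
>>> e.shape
(31, 37, 31)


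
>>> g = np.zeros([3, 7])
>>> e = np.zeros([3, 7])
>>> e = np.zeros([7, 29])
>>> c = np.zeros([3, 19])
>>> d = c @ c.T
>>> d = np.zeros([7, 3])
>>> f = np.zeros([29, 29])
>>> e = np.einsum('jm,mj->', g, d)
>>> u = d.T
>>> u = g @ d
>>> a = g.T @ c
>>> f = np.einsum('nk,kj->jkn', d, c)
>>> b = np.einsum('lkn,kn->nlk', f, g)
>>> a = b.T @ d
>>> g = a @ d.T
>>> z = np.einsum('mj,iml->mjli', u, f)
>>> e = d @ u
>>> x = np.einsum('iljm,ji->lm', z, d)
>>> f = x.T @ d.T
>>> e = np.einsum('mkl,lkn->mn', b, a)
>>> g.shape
(3, 19, 7)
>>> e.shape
(7, 3)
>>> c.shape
(3, 19)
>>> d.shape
(7, 3)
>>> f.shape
(19, 7)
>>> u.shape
(3, 3)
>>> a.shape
(3, 19, 3)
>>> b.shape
(7, 19, 3)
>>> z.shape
(3, 3, 7, 19)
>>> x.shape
(3, 19)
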